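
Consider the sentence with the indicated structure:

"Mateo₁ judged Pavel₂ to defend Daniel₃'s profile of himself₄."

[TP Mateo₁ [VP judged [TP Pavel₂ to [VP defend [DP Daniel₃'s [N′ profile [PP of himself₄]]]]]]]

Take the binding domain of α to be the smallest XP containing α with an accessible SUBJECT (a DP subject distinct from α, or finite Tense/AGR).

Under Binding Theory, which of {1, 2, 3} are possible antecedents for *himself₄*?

*himself* is an anaphor, so Principle A applies: it must be bound in its binding domain.
Binding domain of *himself₄*: the possessed DP, whose subject is Daniel₃.
*Mateo₁* c-commands the anaphor but is outside its binding domain → cannot satisfy Principle A.
*Pavel₂* c-commands the anaphor but is outside its binding domain → cannot satisfy Principle A.
*Daniel₃* c-commands the anaphor within its binding domain → licit binder.

{3}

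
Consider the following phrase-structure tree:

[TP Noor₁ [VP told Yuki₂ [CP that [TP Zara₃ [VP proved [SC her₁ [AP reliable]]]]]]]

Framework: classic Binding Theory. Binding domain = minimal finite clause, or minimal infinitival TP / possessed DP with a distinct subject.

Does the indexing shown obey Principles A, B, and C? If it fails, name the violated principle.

The two coindexed NPs are *Noor₁* and *her₁*.
*her₁* is a pronoun; its binding domain is the embedded TP, whose subject is Zara₃. Within that domain it is c-commanded only by *Zara₃*, which carries a different index — the pronoun is free locally, so Principle B holds.
*Noor₁* is an R-expression; *her₁* does not c-command it, and no other NP shares its index, so Principle C is satisfied.
All principles are respected.

grammatical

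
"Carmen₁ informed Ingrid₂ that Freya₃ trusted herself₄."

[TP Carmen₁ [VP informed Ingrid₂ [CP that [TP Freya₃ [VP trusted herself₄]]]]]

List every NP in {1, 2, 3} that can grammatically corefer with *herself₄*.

*herself* is an anaphor, so Principle A applies: it must be bound in its binding domain.
Binding domain of *herself₄*: the embedded TP, whose subject is Freya₃.
*Carmen₁* c-commands the anaphor but is outside its binding domain → cannot satisfy Principle A.
*Ingrid₂* c-commands the anaphor but is outside its binding domain → cannot satisfy Principle A.
*Freya₃* c-commands the anaphor within its binding domain → licit binder.

{3}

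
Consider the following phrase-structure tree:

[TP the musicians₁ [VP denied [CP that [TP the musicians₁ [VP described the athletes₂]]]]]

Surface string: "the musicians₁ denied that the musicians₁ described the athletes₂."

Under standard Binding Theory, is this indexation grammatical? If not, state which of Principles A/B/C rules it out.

Principle C

The two coindexed NPs are *the musicians₁* (the higher occurrence) and *the musicians₁* (the lower occurrence).
*the musicians₁* (the lower occurrence) is an R-expression. Principle C requires it to be free everywhere.
*the musicians₁* (the higher occurrence) c-commands it and carries the same index.
The R-expression is bound → Principle C violation.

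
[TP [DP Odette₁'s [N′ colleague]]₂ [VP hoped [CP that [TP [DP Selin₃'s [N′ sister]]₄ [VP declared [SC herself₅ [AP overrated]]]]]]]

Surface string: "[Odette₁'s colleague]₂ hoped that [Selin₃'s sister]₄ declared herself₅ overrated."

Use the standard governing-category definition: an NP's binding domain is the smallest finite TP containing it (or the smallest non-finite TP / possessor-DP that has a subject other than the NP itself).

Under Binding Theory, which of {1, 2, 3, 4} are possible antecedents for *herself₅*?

*herself* is an anaphor, so Principle A applies: it must be bound in its binding domain.
Binding domain of *herself₅*: the embedded TP, whose subject is [Selin₃'s sister]₄.
*Odette₁* does not c-command the anaphor → cannot bind it.
*[Odette₁'s colleague]₂* c-commands the anaphor but is outside its binding domain → cannot satisfy Principle A.
*Selin₃* does not c-command the anaphor → cannot bind it.
*[Selin₃'s sister]₄* c-commands the anaphor within its binding domain → licit binder.

{4}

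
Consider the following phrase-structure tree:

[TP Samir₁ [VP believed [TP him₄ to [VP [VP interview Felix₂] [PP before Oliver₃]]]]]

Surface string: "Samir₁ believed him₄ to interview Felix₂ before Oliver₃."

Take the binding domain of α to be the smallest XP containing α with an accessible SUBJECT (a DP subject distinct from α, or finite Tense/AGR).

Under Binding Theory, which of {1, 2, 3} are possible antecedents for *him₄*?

none

*him* is a pronoun, so Principle B applies: it must be free in its binding domain.
Binding domain of *him₄*: the matrix TP, whose subject is Samir₁.
*Samir₁* c-commands the pronoun within its binding domain → coindexation would violate Principle B.
*Felix₂*: the pronoun c-commands this R-expression → coindexation would violate Principle C on *Felix₂*.
*Oliver₃*: the pronoun c-commands this R-expression → coindexation would violate Principle C on *Oliver₃*.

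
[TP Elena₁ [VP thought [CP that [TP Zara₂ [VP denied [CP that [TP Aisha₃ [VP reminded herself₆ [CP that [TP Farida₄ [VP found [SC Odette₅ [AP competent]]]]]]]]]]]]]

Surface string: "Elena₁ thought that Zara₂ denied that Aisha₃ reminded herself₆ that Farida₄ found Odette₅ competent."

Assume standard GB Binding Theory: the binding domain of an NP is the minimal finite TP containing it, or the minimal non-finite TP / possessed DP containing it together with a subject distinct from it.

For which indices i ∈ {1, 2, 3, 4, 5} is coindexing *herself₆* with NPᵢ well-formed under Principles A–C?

*herself* is an anaphor, so Principle A applies: it must be bound in its binding domain.
Binding domain of *herself₆*: the embedded TP, whose subject is Aisha₃.
*Elena₁* c-commands the anaphor but is outside its binding domain → cannot satisfy Principle A.
*Zara₂* c-commands the anaphor but is outside its binding domain → cannot satisfy Principle A.
*Aisha₃* c-commands the anaphor within its binding domain → licit binder.
*Farida₄* does not c-command the anaphor → cannot bind it.
*Odette₅* does not c-command the anaphor → cannot bind it.

{3}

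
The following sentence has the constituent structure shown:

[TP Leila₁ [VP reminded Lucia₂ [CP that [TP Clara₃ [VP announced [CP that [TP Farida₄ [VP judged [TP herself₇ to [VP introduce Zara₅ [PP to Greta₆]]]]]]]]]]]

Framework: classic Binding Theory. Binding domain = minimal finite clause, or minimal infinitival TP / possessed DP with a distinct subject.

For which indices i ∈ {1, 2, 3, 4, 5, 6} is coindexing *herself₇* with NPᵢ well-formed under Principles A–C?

*herself* is an anaphor, so Principle A applies: it must be bound in its binding domain.
Binding domain of *herself₇*: the embedded TP, whose subject is Farida₄.
*Leila₁* c-commands the anaphor but is outside its binding domain → cannot satisfy Principle A.
*Lucia₂* c-commands the anaphor but is outside its binding domain → cannot satisfy Principle A.
*Clara₃* c-commands the anaphor but is outside its binding domain → cannot satisfy Principle A.
*Farida₄* c-commands the anaphor within its binding domain → licit binder.
*Zara₅* does not c-command the anaphor → cannot bind it.
*Greta₆* does not c-command the anaphor → cannot bind it.

{4}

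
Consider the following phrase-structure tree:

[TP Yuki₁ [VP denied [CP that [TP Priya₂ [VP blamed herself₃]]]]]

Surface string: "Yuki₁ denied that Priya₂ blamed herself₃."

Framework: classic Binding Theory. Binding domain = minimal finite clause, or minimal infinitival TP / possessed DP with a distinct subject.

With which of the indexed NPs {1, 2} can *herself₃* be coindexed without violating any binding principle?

*herself* is an anaphor, so Principle A applies: it must be bound in its binding domain.
Binding domain of *herself₃*: the embedded TP, whose subject is Priya₂.
*Yuki₁* c-commands the anaphor but is outside its binding domain → cannot satisfy Principle A.
*Priya₂* c-commands the anaphor within its binding domain → licit binder.

{2}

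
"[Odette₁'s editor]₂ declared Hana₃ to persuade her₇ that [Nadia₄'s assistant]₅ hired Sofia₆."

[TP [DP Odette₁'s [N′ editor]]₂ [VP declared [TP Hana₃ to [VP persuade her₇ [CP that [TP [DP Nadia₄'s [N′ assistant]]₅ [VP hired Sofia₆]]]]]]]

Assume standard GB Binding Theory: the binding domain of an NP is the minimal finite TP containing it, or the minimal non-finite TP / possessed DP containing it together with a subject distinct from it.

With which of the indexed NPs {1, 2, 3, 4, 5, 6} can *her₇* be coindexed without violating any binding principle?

*her* is a pronoun, so Principle B applies: it must be free in its binding domain.
Binding domain of *her₇*: the embedded TP, whose subject is Hana₃.
*Odette₁* and the pronoun do not c-command one another → neither Principle B nor Principle C is at stake; coindexation permitted.
*[Odette₁'s editor]₂* c-commands the pronoun but from outside its binding domain, and is not c-commanded by it → coindexation permitted.
*Hana₃* c-commands the pronoun within its binding domain → coindexation would violate Principle B.
*Nadia₄*: the pronoun c-commands this R-expression → coindexation would violate Principle C on *Nadia₄*.
*[Nadia₄'s assistant]₅*: the pronoun c-commands this R-expression → coindexation would violate Principle C on *[Nadia₄'s assistant]₅*.
*Sofia₆*: the pronoun c-commands this R-expression → coindexation would violate Principle C on *Sofia₆*.

{1, 2}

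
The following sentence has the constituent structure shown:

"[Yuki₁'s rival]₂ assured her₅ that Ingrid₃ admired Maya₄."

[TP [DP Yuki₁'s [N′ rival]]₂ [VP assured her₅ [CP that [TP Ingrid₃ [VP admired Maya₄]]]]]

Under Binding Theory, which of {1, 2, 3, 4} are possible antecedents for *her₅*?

{1}

*her* is a pronoun, so Principle B applies: it must be free in its binding domain.
Binding domain of *her₅*: the matrix TP, whose subject is [Yuki₁'s rival]₂.
*Yuki₁* and the pronoun do not c-command one another → neither Principle B nor Principle C is at stake; coindexation permitted.
*[Yuki₁'s rival]₂* c-commands the pronoun within its binding domain → coindexation would violate Principle B.
*Ingrid₃*: the pronoun c-commands this R-expression → coindexation would violate Principle C on *Ingrid₃*.
*Maya₄*: the pronoun c-commands this R-expression → coindexation would violate Principle C on *Maya₄*.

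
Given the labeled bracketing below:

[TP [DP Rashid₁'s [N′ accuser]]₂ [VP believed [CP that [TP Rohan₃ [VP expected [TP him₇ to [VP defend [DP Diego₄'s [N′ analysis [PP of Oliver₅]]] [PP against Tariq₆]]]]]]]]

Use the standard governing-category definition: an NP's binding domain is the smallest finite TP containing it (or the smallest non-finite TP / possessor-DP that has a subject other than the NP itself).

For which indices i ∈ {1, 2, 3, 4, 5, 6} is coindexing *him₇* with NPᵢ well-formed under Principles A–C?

*him* is a pronoun, so Principle B applies: it must be free in its binding domain.
Binding domain of *him₇*: the embedded TP, whose subject is Rohan₃.
*Rashid₁* and the pronoun do not c-command one another → neither Principle B nor Principle C is at stake; coindexation permitted.
*[Rashid₁'s accuser]₂* c-commands the pronoun but from outside its binding domain, and is not c-commanded by it → coindexation permitted.
*Rohan₃* c-commands the pronoun within its binding domain → coindexation would violate Principle B.
*Diego₄*: the pronoun c-commands this R-expression → coindexation would violate Principle C on *Diego₄*.
*Oliver₅*: the pronoun c-commands this R-expression → coindexation would violate Principle C on *Oliver₅*.
*Tariq₆*: the pronoun c-commands this R-expression → coindexation would violate Principle C on *Tariq₆*.

{1, 2}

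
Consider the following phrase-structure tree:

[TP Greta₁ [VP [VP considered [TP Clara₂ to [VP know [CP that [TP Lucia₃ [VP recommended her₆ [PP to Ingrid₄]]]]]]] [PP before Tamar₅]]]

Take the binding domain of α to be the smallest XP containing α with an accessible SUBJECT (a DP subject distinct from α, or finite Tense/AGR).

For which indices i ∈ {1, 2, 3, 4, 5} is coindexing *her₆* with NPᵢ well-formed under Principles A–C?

{1, 2, 5}

*her* is a pronoun, so Principle B applies: it must be free in its binding domain.
Binding domain of *her₆*: the embedded TP, whose subject is Lucia₃.
*Greta₁* c-commands the pronoun but from outside its binding domain, and is not c-commanded by it → coindexation permitted.
*Clara₂* c-commands the pronoun but from outside its binding domain, and is not c-commanded by it → coindexation permitted.
*Lucia₃* c-commands the pronoun within its binding domain → coindexation would violate Principle B.
*Ingrid₄*: the pronoun c-commands this R-expression → coindexation would violate Principle C on *Ingrid₄*.
*Tamar₅* and the pronoun do not c-command one another → neither Principle B nor Principle C is at stake; coindexation permitted.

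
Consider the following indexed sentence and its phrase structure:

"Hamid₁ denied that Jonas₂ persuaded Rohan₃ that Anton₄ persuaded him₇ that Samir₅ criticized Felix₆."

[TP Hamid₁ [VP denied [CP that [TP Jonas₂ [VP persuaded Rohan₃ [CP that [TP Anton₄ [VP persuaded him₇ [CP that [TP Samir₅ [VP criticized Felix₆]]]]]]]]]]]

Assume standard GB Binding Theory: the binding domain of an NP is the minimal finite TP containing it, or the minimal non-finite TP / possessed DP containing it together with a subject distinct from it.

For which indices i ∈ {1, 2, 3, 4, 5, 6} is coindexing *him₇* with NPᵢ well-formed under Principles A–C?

{1, 2, 3}

*him* is a pronoun, so Principle B applies: it must be free in its binding domain.
Binding domain of *him₇*: the embedded TP, whose subject is Anton₄.
*Hamid₁* c-commands the pronoun but from outside its binding domain, and is not c-commanded by it → coindexation permitted.
*Jonas₂* c-commands the pronoun but from outside its binding domain, and is not c-commanded by it → coindexation permitted.
*Rohan₃* c-commands the pronoun but from outside its binding domain, and is not c-commanded by it → coindexation permitted.
*Anton₄* c-commands the pronoun within its binding domain → coindexation would violate Principle B.
*Samir₅*: the pronoun c-commands this R-expression → coindexation would violate Principle C on *Samir₅*.
*Felix₆*: the pronoun c-commands this R-expression → coindexation would violate Principle C on *Felix₆*.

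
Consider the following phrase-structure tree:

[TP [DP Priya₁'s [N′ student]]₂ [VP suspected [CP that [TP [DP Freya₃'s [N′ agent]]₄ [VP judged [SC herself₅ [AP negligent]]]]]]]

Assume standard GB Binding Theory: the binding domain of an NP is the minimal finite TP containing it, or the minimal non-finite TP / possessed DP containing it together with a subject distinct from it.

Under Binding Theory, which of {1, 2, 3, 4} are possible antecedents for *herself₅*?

{4}

*herself* is an anaphor, so Principle A applies: it must be bound in its binding domain.
Binding domain of *herself₅*: the embedded TP, whose subject is [Freya₃'s agent]₄.
*Priya₁* does not c-command the anaphor → cannot bind it.
*[Priya₁'s student]₂* c-commands the anaphor but is outside its binding domain → cannot satisfy Principle A.
*Freya₃* does not c-command the anaphor → cannot bind it.
*[Freya₃'s agent]₄* c-commands the anaphor within its binding domain → licit binder.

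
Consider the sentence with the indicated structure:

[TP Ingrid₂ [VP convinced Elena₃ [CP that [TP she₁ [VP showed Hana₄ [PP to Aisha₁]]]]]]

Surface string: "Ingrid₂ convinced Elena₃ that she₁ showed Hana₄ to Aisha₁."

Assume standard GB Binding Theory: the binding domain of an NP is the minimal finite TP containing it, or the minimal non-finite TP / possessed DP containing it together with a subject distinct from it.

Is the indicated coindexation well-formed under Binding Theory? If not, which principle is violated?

Principle C

The two coindexed NPs are *she₁* and *Aisha₁*.
*Aisha₁* is an R-expression. Principle C requires it to be free everywhere.
*she₁* c-commands it and carries the same index.
The R-expression is bound → Principle C violation.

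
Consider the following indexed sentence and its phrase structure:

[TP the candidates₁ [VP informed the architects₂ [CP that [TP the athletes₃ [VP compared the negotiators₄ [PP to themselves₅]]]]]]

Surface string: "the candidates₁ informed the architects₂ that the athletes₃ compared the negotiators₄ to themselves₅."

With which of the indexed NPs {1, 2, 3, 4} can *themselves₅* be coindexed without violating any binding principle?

*themselves* is an anaphor, so Principle A applies: it must be bound in its binding domain.
Binding domain of *themselves₅*: the embedded TP, whose subject is the athletes₃.
*the candidates₁* c-commands the anaphor but is outside its binding domain → cannot satisfy Principle A.
*the architects₂* c-commands the anaphor but is outside its binding domain → cannot satisfy Principle A.
*the athletes₃* c-commands the anaphor within its binding domain → licit binder.
*the negotiators₄* c-commands the anaphor within its binding domain → licit binder.

{3, 4}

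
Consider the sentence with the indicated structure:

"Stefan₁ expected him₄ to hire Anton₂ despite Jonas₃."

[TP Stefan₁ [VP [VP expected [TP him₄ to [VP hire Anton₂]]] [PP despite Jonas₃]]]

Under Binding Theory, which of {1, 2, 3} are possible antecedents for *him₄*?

{3}

*him* is a pronoun, so Principle B applies: it must be free in its binding domain.
Binding domain of *him₄*: the matrix TP, whose subject is Stefan₁.
*Stefan₁* c-commands the pronoun within its binding domain → coindexation would violate Principle B.
*Anton₂*: the pronoun c-commands this R-expression → coindexation would violate Principle C on *Anton₂*.
*Jonas₃* and the pronoun do not c-command one another → neither Principle B nor Principle C is at stake; coindexation permitted.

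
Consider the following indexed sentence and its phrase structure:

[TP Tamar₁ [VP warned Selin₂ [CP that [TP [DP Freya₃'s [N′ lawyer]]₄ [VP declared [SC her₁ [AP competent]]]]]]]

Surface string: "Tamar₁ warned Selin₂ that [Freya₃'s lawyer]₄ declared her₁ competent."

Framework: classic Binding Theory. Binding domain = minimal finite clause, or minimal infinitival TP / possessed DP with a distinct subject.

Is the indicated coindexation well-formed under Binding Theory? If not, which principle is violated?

grammatical

The two coindexed NPs are *Tamar₁* and *her₁*.
*her₁* is a pronoun; its binding domain is the embedded TP, whose subject is [Freya₃'s lawyer]₄. Within that domain it is c-commanded only by *[Freya₃'s lawyer]₄*, which carries a different index — the pronoun is free locally, so Principle B holds.
*Tamar₁* is an R-expression; *her₁* does not c-command it, and no other NP shares its index, so Principle C is satisfied.
All principles are respected.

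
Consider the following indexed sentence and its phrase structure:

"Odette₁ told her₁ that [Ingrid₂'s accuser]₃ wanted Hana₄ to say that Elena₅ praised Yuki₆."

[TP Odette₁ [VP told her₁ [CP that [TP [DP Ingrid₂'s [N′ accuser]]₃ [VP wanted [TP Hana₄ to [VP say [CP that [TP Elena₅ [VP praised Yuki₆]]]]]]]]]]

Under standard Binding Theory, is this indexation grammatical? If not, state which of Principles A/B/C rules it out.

Principle B

The two coindexed NPs are *Odette₁* and *her₁*.
*her₁* is a pronoun. Its binding domain is the matrix TP, whose subject is Odette₁.
*Odette₁* c-commands it within that domain and carries the same index.
The pronoun is locally bound → Principle B violation.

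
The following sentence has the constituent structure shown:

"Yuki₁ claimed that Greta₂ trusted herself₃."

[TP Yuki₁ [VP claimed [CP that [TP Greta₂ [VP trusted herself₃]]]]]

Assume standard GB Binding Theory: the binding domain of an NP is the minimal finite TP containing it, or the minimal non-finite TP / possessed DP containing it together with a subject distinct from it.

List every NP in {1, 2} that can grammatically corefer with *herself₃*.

*herself* is an anaphor, so Principle A applies: it must be bound in its binding domain.
Binding domain of *herself₃*: the embedded TP, whose subject is Greta₂.
*Yuki₁* c-commands the anaphor but is outside its binding domain → cannot satisfy Principle A.
*Greta₂* c-commands the anaphor within its binding domain → licit binder.

{2}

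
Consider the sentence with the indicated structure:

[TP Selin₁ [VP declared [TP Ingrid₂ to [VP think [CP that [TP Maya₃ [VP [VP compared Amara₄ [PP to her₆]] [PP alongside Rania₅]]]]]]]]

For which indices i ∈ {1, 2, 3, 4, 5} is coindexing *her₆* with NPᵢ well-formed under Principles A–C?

{1, 2, 5}

*her* is a pronoun, so Principle B applies: it must be free in its binding domain.
Binding domain of *her₆*: the embedded TP, whose subject is Maya₃.
*Selin₁* c-commands the pronoun but from outside its binding domain, and is not c-commanded by it → coindexation permitted.
*Ingrid₂* c-commands the pronoun but from outside its binding domain, and is not c-commanded by it → coindexation permitted.
*Maya₃* c-commands the pronoun within its binding domain → coindexation would violate Principle B.
*Amara₄* c-commands the pronoun within its binding domain → coindexation would violate Principle B.
*Rania₅* and the pronoun do not c-command one another → neither Principle B nor Principle C is at stake; coindexation permitted.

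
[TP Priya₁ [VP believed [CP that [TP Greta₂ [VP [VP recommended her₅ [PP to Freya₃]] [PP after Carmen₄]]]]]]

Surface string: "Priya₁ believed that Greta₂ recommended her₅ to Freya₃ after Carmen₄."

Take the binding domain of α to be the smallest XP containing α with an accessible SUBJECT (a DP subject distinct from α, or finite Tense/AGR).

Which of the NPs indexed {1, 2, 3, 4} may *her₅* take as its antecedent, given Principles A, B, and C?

*her* is a pronoun, so Principle B applies: it must be free in its binding domain.
Binding domain of *her₅*: the embedded TP, whose subject is Greta₂.
*Priya₁* c-commands the pronoun but from outside its binding domain, and is not c-commanded by it → coindexation permitted.
*Greta₂* c-commands the pronoun within its binding domain → coindexation would violate Principle B.
*Freya₃*: the pronoun c-commands this R-expression → coindexation would violate Principle C on *Freya₃*.
*Carmen₄* and the pronoun do not c-command one another → neither Principle B nor Principle C is at stake; coindexation permitted.

{1, 4}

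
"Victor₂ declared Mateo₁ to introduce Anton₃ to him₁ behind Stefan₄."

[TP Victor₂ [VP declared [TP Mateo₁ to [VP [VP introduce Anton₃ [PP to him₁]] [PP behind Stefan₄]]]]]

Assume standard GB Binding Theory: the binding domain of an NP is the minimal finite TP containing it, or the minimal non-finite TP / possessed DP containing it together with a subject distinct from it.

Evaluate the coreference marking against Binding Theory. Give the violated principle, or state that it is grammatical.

The two coindexed NPs are *Mateo₁* and *him₁*.
*him₁* is a pronoun. Its binding domain is the embedded TP, whose subject is Mateo₁.
*Mateo₁* c-commands it within that domain and carries the same index.
The pronoun is locally bound → Principle B violation.

Principle B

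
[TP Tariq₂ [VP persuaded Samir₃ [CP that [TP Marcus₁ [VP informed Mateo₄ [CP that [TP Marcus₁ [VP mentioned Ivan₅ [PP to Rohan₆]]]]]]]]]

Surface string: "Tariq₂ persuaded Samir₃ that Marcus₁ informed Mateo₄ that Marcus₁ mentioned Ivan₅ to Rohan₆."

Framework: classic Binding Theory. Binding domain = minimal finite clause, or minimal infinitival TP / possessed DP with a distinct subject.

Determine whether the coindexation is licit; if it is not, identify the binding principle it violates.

Principle C

The two coindexed NPs are *Marcus₁* (the higher occurrence) and *Marcus₁* (the lower occurrence).
*Marcus₁* (the lower occurrence) is an R-expression. Principle C requires it to be free everywhere.
*Marcus₁* (the higher occurrence) c-commands it and carries the same index.
The R-expression is bound → Principle C violation.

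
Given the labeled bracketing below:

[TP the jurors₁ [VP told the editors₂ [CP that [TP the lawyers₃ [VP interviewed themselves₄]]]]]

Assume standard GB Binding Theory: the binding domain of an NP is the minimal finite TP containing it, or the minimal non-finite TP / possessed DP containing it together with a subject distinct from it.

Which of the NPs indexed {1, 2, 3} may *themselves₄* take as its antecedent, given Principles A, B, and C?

*themselves* is an anaphor, so Principle A applies: it must be bound in its binding domain.
Binding domain of *themselves₄*: the embedded TP, whose subject is the lawyers₃.
*the jurors₁* c-commands the anaphor but is outside its binding domain → cannot satisfy Principle A.
*the editors₂* c-commands the anaphor but is outside its binding domain → cannot satisfy Principle A.
*the lawyers₃* c-commands the anaphor within its binding domain → licit binder.

{3}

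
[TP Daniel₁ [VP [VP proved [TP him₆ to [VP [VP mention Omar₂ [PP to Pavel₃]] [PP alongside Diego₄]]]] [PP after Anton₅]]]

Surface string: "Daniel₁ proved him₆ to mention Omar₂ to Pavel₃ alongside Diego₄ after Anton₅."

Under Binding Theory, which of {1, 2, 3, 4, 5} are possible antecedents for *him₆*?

*him* is a pronoun, so Principle B applies: it must be free in its binding domain.
Binding domain of *him₆*: the matrix TP, whose subject is Daniel₁.
*Daniel₁* c-commands the pronoun within its binding domain → coindexation would violate Principle B.
*Omar₂*: the pronoun c-commands this R-expression → coindexation would violate Principle C on *Omar₂*.
*Pavel₃*: the pronoun c-commands this R-expression → coindexation would violate Principle C on *Pavel₃*.
*Diego₄*: the pronoun c-commands this R-expression → coindexation would violate Principle C on *Diego₄*.
*Anton₅* and the pronoun do not c-command one another → neither Principle B nor Principle C is at stake; coindexation permitted.

{5}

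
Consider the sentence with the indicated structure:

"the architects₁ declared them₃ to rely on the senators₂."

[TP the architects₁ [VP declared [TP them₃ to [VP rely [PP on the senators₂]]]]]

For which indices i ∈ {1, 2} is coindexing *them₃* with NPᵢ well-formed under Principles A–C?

none

*them* is a pronoun, so Principle B applies: it must be free in its binding domain.
Binding domain of *them₃*: the matrix TP, whose subject is the architects₁.
*the architects₁* c-commands the pronoun within its binding domain → coindexation would violate Principle B.
*the senators₂*: the pronoun c-commands this R-expression → coindexation would violate Principle C on *the senators₂*.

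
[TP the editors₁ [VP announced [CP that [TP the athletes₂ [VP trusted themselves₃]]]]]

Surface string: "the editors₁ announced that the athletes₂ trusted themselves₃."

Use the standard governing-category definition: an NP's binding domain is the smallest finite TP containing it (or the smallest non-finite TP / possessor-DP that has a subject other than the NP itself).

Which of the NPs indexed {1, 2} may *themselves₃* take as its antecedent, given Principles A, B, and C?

*themselves* is an anaphor, so Principle A applies: it must be bound in its binding domain.
Binding domain of *themselves₃*: the embedded TP, whose subject is the athletes₂.
*the editors₁* c-commands the anaphor but is outside its binding domain → cannot satisfy Principle A.
*the athletes₂* c-commands the anaphor within its binding domain → licit binder.

{2}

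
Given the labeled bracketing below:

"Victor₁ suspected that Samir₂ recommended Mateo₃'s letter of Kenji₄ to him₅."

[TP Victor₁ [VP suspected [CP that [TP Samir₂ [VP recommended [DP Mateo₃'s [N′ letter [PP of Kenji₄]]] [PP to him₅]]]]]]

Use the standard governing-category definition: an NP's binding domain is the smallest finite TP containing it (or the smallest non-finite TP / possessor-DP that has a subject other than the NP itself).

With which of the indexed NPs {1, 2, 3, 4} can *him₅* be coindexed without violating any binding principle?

{1, 3, 4}

*him* is a pronoun, so Principle B applies: it must be free in its binding domain.
Binding domain of *him₅*: the embedded TP, whose subject is Samir₂.
*Victor₁* c-commands the pronoun but from outside its binding domain, and is not c-commanded by it → coindexation permitted.
*Samir₂* c-commands the pronoun within its binding domain → coindexation would violate Principle B.
*Mateo₃* and the pronoun do not c-command one another → neither Principle B nor Principle C is at stake; coindexation permitted.
*Kenji₄* and the pronoun do not c-command one another → neither Principle B nor Principle C is at stake; coindexation permitted.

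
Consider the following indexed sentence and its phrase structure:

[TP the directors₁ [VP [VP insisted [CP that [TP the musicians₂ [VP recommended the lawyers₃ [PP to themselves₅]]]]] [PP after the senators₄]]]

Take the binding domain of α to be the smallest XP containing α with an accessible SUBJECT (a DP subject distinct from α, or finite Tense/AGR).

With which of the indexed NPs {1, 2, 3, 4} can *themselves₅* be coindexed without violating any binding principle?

{2, 3}

*themselves* is an anaphor, so Principle A applies: it must be bound in its binding domain.
Binding domain of *themselves₅*: the embedded TP, whose subject is the musicians₂.
*the directors₁* c-commands the anaphor but is outside its binding domain → cannot satisfy Principle A.
*the musicians₂* c-commands the anaphor within its binding domain → licit binder.
*the lawyers₃* c-commands the anaphor within its binding domain → licit binder.
*the senators₄* does not c-command the anaphor → cannot bind it.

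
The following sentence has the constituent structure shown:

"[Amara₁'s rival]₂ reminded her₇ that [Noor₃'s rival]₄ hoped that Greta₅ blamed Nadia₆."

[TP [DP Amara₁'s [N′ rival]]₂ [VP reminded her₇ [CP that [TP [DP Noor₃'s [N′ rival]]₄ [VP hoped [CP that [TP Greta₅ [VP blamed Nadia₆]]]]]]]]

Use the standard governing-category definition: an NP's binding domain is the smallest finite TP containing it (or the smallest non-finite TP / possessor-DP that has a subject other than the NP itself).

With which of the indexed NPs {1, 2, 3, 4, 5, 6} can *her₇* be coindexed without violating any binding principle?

{1}

*her* is a pronoun, so Principle B applies: it must be free in its binding domain.
Binding domain of *her₇*: the matrix TP, whose subject is [Amara₁'s rival]₂.
*Amara₁* and the pronoun do not c-command one another → neither Principle B nor Principle C is at stake; coindexation permitted.
*[Amara₁'s rival]₂* c-commands the pronoun within its binding domain → coindexation would violate Principle B.
*Noor₃*: the pronoun c-commands this R-expression → coindexation would violate Principle C on *Noor₃*.
*[Noor₃'s rival]₄*: the pronoun c-commands this R-expression → coindexation would violate Principle C on *[Noor₃'s rival]₄*.
*Greta₅*: the pronoun c-commands this R-expression → coindexation would violate Principle C on *Greta₅*.
*Nadia₆*: the pronoun c-commands this R-expression → coindexation would violate Principle C on *Nadia₆*.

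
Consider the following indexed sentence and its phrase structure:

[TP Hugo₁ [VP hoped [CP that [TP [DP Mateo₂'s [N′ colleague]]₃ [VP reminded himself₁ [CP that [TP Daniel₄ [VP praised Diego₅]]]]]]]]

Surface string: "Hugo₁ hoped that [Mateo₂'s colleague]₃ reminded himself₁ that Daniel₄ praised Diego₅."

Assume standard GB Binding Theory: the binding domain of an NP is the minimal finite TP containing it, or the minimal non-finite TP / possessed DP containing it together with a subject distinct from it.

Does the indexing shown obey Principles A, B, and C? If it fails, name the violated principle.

The two coindexed NPs are *Hugo₁* and *himself₁*.
*himself₁* is an anaphor. Principle A requires it to be bound within its binding domain — the embedded TP, whose subject is [Mateo₂'s colleague]₃.
Within that domain it is c-commanded by *[Mateo₂'s colleague]₃*, which does not share its index.
*Hugo₁* does c-command the anaphor, but from outside its binding domain.
The anaphor is unbound in its domain → Principle A violation.

Principle A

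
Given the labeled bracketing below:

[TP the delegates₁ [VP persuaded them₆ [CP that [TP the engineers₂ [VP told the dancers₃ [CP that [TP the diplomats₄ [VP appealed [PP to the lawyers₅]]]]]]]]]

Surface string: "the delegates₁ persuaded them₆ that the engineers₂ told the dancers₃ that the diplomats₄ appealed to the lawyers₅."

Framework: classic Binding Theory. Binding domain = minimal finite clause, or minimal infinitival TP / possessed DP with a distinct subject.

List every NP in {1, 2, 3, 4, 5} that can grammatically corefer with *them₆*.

none

*them* is a pronoun, so Principle B applies: it must be free in its binding domain.
Binding domain of *them₆*: the matrix TP, whose subject is the delegates₁.
*the delegates₁* c-commands the pronoun within its binding domain → coindexation would violate Principle B.
*the engineers₂*: the pronoun c-commands this R-expression → coindexation would violate Principle C on *the engineers₂*.
*the dancers₃*: the pronoun c-commands this R-expression → coindexation would violate Principle C on *the dancers₃*.
*the diplomats₄*: the pronoun c-commands this R-expression → coindexation would violate Principle C on *the diplomats₄*.
*the lawyers₅*: the pronoun c-commands this R-expression → coindexation would violate Principle C on *the lawyers₅*.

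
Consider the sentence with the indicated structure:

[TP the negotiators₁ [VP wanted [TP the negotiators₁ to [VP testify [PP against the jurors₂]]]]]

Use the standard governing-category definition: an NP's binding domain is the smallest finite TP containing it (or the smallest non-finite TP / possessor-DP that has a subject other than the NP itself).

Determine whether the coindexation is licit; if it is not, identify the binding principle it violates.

The two coindexed NPs are *the negotiators₁* (the lower occurrence) and *the negotiators₁* (the higher occurrence).
*the negotiators₁* (the lower occurrence) is an R-expression. Principle C requires it to be free everywhere.
*the negotiators₁* (the higher occurrence) c-commands it and carries the same index.
The R-expression is bound → Principle C violation.

Principle C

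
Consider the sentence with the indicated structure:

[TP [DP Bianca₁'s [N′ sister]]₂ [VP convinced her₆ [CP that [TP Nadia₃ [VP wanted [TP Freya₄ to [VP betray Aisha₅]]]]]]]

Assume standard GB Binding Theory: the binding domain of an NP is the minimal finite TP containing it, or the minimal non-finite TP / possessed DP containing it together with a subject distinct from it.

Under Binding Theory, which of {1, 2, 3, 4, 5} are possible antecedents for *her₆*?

{1}

*her* is a pronoun, so Principle B applies: it must be free in its binding domain.
Binding domain of *her₆*: the matrix TP, whose subject is [Bianca₁'s sister]₂.
*Bianca₁* and the pronoun do not c-command one another → neither Principle B nor Principle C is at stake; coindexation permitted.
*[Bianca₁'s sister]₂* c-commands the pronoun within its binding domain → coindexation would violate Principle B.
*Nadia₃*: the pronoun c-commands this R-expression → coindexation would violate Principle C on *Nadia₃*.
*Freya₄*: the pronoun c-commands this R-expression → coindexation would violate Principle C on *Freya₄*.
*Aisha₅*: the pronoun c-commands this R-expression → coindexation would violate Principle C on *Aisha₅*.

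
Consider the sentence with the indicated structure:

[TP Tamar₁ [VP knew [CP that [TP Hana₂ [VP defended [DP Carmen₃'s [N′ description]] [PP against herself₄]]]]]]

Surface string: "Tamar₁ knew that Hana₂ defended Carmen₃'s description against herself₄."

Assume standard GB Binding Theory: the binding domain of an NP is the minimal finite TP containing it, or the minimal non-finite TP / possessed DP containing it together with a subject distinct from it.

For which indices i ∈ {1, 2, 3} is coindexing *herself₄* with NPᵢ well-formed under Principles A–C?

*herself* is an anaphor, so Principle A applies: it must be bound in its binding domain.
Binding domain of *herself₄*: the embedded TP, whose subject is Hana₂.
*Tamar₁* c-commands the anaphor but is outside its binding domain → cannot satisfy Principle A.
*Hana₂* c-commands the anaphor within its binding domain → licit binder.
*Carmen₃* does not c-command the anaphor → cannot bind it.

{2}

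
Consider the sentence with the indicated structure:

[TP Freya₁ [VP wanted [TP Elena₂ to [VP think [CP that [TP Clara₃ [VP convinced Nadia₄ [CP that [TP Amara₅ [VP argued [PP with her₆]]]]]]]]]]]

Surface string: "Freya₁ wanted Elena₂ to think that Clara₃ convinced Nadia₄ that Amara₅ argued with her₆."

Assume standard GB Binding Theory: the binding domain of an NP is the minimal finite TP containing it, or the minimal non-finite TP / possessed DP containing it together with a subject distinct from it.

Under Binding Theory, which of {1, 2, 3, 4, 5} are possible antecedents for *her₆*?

{1, 2, 3, 4}

*her* is a pronoun, so Principle B applies: it must be free in its binding domain.
Binding domain of *her₆*: the embedded TP, whose subject is Amara₅.
*Freya₁* c-commands the pronoun but from outside its binding domain, and is not c-commanded by it → coindexation permitted.
*Elena₂* c-commands the pronoun but from outside its binding domain, and is not c-commanded by it → coindexation permitted.
*Clara₃* c-commands the pronoun but from outside its binding domain, and is not c-commanded by it → coindexation permitted.
*Nadia₄* c-commands the pronoun but from outside its binding domain, and is not c-commanded by it → coindexation permitted.
*Amara₅* c-commands the pronoun within its binding domain → coindexation would violate Principle B.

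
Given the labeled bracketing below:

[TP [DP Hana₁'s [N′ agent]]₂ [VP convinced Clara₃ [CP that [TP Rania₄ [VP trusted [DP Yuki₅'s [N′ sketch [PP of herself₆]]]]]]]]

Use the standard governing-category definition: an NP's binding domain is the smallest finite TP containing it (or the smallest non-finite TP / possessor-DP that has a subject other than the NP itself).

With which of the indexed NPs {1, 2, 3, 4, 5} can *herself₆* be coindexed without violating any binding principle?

*herself* is an anaphor, so Principle A applies: it must be bound in its binding domain.
Binding domain of *herself₆*: the possessed DP, whose subject is Yuki₅.
*Hana₁* does not c-command the anaphor → cannot bind it.
*[Hana₁'s agent]₂* c-commands the anaphor but is outside its binding domain → cannot satisfy Principle A.
*Clara₃* c-commands the anaphor but is outside its binding domain → cannot satisfy Principle A.
*Rania₄* c-commands the anaphor but is outside its binding domain → cannot satisfy Principle A.
*Yuki₅* c-commands the anaphor within its binding domain → licit binder.

{5}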